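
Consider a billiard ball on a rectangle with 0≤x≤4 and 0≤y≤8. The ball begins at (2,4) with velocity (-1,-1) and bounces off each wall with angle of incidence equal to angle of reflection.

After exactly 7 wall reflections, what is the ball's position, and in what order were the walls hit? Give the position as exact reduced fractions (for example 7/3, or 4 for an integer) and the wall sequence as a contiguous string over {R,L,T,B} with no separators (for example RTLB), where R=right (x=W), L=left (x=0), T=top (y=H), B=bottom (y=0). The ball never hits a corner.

1. t=2 → L at (0,2); v=(1,-1)
2. t=2 → B at (2,0); v=(1,1)
3. t=2 → R at (4,2); v=(-1,1)
4. t=4 → L at (0,6); v=(1,1)
5. t=2 → T at (2,8); v=(1,-1)
6. t=2 → R at (4,6); v=(-1,-1)
7. t=4 → L at (0,2); v=(1,-1)

Final position: (0,2)
Wall sequence: LBRLTRL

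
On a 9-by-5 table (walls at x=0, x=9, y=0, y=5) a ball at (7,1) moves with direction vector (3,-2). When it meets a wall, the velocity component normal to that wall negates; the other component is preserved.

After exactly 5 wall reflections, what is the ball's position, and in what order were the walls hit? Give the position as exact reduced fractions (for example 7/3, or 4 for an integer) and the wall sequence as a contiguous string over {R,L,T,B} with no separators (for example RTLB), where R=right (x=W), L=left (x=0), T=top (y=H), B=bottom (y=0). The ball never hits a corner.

Final position: (11/2,0)
Wall sequence: BRTLB

1. t=1/2 → B at (17/2,0); v=(3,2)
2. t=1/6 → R at (9,1/3); v=(-3,2)
3. t=7/3 → T at (2,5); v=(-3,-2)
4. t=2/3 → L at (0,11/3); v=(3,-2)
5. t=11/6 → B at (11/2,0); v=(3,2)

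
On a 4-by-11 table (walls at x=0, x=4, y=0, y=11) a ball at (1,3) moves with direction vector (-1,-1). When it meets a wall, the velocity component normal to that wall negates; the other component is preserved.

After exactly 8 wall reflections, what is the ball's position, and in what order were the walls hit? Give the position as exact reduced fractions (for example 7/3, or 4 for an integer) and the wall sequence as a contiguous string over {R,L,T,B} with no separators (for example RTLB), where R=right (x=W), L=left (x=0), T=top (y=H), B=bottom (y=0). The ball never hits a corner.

Final position: (4,4)
Wall sequence: LBRLRTLR

1. t=1 → L at (0,2); v=(1,-1)
2. t=2 → B at (2,0); v=(1,1)
3. t=2 → R at (4,2); v=(-1,1)
4. t=4 → L at (0,6); v=(1,1)
5. t=4 → R at (4,10); v=(-1,1)
6. t=1 → T at (3,11); v=(-1,-1)
7. t=3 → L at (0,8); v=(1,-1)
8. t=4 → R at (4,4); v=(-1,-1)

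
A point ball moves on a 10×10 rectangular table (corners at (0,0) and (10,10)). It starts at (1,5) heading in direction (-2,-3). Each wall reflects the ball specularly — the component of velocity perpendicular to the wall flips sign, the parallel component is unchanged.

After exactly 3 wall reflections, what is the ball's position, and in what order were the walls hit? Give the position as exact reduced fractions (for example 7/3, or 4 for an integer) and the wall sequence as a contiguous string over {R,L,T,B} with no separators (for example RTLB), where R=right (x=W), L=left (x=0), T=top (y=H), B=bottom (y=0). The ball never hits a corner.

1. t=1/2 → L at (0,7/2); v=(2,-3)
2. t=7/6 → B at (7/3,0); v=(2,3)
3. t=10/3 → T at (9,10); v=(2,-3)

Final position: (9,10)
Wall sequence: LBT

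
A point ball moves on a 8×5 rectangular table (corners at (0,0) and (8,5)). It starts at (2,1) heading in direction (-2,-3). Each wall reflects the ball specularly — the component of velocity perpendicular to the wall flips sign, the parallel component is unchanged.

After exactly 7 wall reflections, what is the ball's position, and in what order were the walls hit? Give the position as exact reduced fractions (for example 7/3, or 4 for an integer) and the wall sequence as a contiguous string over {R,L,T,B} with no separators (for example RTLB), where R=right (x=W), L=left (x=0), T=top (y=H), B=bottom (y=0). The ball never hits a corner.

Final position: (4,0)
Wall sequence: BLTBRTB

1. t=1/3 → B at (4/3,0); v=(-2,3)
2. t=2/3 → L at (0,2); v=(2,3)
3. t=1 → T at (2,5); v=(2,-3)
4. t=5/3 → B at (16/3,0); v=(2,3)
5. t=4/3 → R at (8,4); v=(-2,3)
6. t=1/3 → T at (22/3,5); v=(-2,-3)
7. t=5/3 → B at (4,0); v=(-2,3)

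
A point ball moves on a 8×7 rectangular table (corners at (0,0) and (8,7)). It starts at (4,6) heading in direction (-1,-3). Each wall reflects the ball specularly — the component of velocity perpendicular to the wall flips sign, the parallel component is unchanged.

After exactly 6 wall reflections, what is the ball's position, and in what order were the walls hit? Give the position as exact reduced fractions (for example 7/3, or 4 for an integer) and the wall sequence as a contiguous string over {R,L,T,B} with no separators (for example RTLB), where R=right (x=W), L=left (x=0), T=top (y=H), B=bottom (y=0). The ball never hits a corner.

1. t=2 → B at (2,0); v=(-1,3)
2. t=2 → L at (0,6); v=(1,3)
3. t=1/3 → T at (1/3,7); v=(1,-3)
4. t=7/3 → B at (8/3,0); v=(1,3)
5. t=7/3 → T at (5,7); v=(1,-3)
6. t=7/3 → B at (22/3,0); v=(1,3)

Final position: (22/3,0)
Wall sequence: BLTBTB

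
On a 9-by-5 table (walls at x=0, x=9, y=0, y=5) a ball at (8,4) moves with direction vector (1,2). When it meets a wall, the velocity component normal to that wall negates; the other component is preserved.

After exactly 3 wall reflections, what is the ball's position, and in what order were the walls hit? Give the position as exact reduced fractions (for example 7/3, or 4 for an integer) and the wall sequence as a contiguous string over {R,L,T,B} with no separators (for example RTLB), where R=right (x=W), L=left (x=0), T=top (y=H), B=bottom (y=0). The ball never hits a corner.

Final position: (7,0)
Wall sequence: TRB

1. t=1/2 → T at (17/2,5); v=(1,-2)
2. t=1/2 → R at (9,4); v=(-1,-2)
3. t=2 → B at (7,0); v=(-1,2)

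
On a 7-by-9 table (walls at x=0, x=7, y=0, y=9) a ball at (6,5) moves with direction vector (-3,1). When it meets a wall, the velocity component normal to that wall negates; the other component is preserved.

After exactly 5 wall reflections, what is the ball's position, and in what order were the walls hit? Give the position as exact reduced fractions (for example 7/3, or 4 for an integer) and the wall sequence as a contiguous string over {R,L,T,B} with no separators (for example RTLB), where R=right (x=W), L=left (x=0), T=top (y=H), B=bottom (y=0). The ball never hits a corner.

Final position: (7,4)
Wall sequence: LTRLR

1. t=2 → L at (0,7); v=(3,1)
2. t=2 → T at (6,9); v=(3,-1)
3. t=1/3 → R at (7,26/3); v=(-3,-1)
4. t=7/3 → L at (0,19/3); v=(3,-1)
5. t=7/3 → R at (7,4); v=(-3,-1)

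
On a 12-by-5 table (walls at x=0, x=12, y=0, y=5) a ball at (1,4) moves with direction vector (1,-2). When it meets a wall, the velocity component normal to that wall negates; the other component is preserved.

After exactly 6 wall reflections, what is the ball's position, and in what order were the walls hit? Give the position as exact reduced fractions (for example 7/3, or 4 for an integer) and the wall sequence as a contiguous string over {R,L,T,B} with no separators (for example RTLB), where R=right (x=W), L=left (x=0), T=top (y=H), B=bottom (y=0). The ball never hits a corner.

Final position: (11,0)
Wall sequence: BTBTRB

1. t=2 → B at (3,0); v=(1,2)
2. t=5/2 → T at (11/2,5); v=(1,-2)
3. t=5/2 → B at (8,0); v=(1,2)
4. t=5/2 → T at (21/2,5); v=(1,-2)
5. t=3/2 → R at (12,2); v=(-1,-2)
6. t=1 → B at (11,0); v=(-1,2)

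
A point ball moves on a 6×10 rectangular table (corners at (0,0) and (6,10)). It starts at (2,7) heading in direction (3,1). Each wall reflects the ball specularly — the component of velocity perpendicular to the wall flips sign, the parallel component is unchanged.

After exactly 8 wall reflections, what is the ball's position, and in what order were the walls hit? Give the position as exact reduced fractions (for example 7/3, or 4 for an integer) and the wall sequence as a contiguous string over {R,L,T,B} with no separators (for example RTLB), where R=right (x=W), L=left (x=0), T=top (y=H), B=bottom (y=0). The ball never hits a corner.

Final position: (5,0)
Wall sequence: RTLRLRLB

1. t=4/3 → R at (6,25/3); v=(-3,1)
2. t=5/3 → T at (1,10); v=(-3,-1)
3. t=1/3 → L at (0,29/3); v=(3,-1)
4. t=2 → R at (6,23/3); v=(-3,-1)
5. t=2 → L at (0,17/3); v=(3,-1)
6. t=2 → R at (6,11/3); v=(-3,-1)
7. t=2 → L at (0,5/3); v=(3,-1)
8. t=5/3 → B at (5,0); v=(3,1)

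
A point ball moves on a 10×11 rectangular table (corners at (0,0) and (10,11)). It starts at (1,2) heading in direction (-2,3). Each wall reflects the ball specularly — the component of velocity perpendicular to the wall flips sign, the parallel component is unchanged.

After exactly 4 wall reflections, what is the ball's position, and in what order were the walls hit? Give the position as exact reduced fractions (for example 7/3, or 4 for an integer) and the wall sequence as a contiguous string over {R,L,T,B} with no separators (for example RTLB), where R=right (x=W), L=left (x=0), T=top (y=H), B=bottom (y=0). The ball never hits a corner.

1. t=1/2 → L at (0,7/2); v=(2,3)
2. t=5/2 → T at (5,11); v=(2,-3)
3. t=5/2 → R at (10,7/2); v=(-2,-3)
4. t=7/6 → B at (23/3,0); v=(-2,3)

Final position: (23/3,0)
Wall sequence: LTRB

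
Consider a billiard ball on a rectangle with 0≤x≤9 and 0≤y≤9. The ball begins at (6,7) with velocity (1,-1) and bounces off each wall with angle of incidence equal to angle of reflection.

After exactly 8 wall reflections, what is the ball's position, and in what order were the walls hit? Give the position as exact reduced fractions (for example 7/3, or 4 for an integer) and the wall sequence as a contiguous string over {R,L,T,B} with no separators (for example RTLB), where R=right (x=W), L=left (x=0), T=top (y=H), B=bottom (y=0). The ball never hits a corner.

Final position: (4,9)
Wall sequence: RBLTRBLT

1. t=3 → R at (9,4); v=(-1,-1)
2. t=4 → B at (5,0); v=(-1,1)
3. t=5 → L at (0,5); v=(1,1)
4. t=4 → T at (4,9); v=(1,-1)
5. t=5 → R at (9,4); v=(-1,-1)
6. t=4 → B at (5,0); v=(-1,1)
7. t=5 → L at (0,5); v=(1,1)
8. t=4 → T at (4,9); v=(1,-1)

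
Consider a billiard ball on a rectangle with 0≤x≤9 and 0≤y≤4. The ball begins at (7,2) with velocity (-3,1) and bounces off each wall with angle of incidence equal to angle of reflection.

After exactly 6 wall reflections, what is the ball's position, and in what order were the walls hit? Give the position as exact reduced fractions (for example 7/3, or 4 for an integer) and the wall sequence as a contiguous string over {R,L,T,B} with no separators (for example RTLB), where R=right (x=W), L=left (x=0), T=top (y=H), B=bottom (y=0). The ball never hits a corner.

1. t=2 → T at (1,4); v=(-3,-1)
2. t=1/3 → L at (0,11/3); v=(3,-1)
3. t=3 → R at (9,2/3); v=(-3,-1)
4. t=2/3 → B at (7,0); v=(-3,1)
5. t=7/3 → L at (0,7/3); v=(3,1)
6. t=5/3 → T at (5,4); v=(3,-1)

Final position: (5,4)
Wall sequence: TLRBLT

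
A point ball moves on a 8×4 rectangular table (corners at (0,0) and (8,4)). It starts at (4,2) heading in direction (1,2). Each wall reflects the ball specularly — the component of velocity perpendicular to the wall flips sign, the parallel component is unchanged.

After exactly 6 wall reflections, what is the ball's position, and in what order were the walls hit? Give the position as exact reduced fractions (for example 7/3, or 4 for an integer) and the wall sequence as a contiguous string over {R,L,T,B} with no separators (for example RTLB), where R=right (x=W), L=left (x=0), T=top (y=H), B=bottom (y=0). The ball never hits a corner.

Final position: (3,4)
Wall sequence: TBRTBT

1. t=1 → T at (5,4); v=(1,-2)
2. t=2 → B at (7,0); v=(1,2)
3. t=1 → R at (8,2); v=(-1,2)
4. t=1 → T at (7,4); v=(-1,-2)
5. t=2 → B at (5,0); v=(-1,2)
6. t=2 → T at (3,4); v=(-1,-2)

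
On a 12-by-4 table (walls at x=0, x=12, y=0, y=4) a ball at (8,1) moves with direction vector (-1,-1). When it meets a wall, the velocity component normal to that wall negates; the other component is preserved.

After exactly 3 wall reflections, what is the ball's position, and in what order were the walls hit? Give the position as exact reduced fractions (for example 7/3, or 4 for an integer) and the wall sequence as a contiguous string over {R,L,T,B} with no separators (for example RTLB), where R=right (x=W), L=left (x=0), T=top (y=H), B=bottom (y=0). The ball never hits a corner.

Final position: (0,1)
Wall sequence: BTL

1. t=1 → B at (7,0); v=(-1,1)
2. t=4 → T at (3,4); v=(-1,-1)
3. t=3 → L at (0,1); v=(1,-1)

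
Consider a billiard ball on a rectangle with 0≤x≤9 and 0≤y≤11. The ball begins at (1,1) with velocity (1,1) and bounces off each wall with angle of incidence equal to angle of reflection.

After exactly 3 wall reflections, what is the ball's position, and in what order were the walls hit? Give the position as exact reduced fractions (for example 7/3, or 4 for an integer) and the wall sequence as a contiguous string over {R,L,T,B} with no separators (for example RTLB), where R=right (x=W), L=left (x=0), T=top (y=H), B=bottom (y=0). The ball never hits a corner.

Final position: (0,4)
Wall sequence: RTL

1. t=8 → R at (9,9); v=(-1,1)
2. t=2 → T at (7,11); v=(-1,-1)
3. t=7 → L at (0,4); v=(1,-1)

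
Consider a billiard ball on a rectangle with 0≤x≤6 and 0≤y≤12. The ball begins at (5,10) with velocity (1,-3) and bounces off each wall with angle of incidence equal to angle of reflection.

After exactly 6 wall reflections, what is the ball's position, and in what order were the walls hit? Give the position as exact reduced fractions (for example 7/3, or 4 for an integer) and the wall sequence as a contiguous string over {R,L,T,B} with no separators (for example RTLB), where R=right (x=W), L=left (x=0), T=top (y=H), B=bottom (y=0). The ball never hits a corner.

1. t=1 → R at (6,7); v=(-1,-3)
2. t=7/3 → B at (11/3,0); v=(-1,3)
3. t=11/3 → L at (0,11); v=(1,3)
4. t=1/3 → T at (1/3,12); v=(1,-3)
5. t=4 → B at (13/3,0); v=(1,3)
6. t=5/3 → R at (6,5); v=(-1,3)

Final position: (6,5)
Wall sequence: RBLTBR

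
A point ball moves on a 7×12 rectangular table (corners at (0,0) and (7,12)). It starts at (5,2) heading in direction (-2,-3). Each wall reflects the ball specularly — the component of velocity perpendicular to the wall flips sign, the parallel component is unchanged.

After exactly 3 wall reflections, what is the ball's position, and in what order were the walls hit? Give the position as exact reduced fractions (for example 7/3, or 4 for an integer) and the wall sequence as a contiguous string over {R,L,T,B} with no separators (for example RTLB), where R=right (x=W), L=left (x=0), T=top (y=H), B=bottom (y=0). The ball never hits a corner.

1. t=2/3 → B at (11/3,0); v=(-2,3)
2. t=11/6 → L at (0,11/2); v=(2,3)
3. t=13/6 → T at (13/3,12); v=(2,-3)

Final position: (13/3,12)
Wall sequence: BLT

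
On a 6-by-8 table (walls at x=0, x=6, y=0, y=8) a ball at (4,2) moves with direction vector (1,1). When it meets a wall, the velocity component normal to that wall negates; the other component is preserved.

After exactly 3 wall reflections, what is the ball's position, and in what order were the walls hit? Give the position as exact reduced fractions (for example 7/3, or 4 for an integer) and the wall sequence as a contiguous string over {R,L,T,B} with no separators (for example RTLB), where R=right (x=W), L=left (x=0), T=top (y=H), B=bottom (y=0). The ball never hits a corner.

Final position: (0,6)
Wall sequence: RTL

1. t=2 → R at (6,4); v=(-1,1)
2. t=4 → T at (2,8); v=(-1,-1)
3. t=2 → L at (0,6); v=(1,-1)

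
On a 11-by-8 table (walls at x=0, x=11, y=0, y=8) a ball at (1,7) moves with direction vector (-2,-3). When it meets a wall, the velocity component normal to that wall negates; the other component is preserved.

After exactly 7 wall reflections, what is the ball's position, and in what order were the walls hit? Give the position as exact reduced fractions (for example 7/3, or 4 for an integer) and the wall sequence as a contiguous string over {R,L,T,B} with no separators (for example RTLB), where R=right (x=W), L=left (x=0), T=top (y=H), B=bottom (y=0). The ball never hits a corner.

1. t=1/2 → L at (0,11/2); v=(2,-3)
2. t=11/6 → B at (11/3,0); v=(2,3)
3. t=8/3 → T at (9,8); v=(2,-3)
4. t=1 → R at (11,5); v=(-2,-3)
5. t=5/3 → B at (23/3,0); v=(-2,3)
6. t=8/3 → T at (7/3,8); v=(-2,-3)
7. t=7/6 → L at (0,9/2); v=(2,-3)

Final position: (0,9/2)
Wall sequence: LBTRBTL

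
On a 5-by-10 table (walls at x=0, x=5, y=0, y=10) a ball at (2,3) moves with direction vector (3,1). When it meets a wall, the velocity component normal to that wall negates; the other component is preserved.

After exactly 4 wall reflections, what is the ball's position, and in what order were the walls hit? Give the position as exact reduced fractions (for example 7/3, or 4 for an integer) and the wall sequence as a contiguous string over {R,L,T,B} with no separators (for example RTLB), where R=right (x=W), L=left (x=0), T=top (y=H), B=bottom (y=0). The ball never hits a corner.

Final position: (0,9)
Wall sequence: RLRL

1. t=1 → R at (5,4); v=(-3,1)
2. t=5/3 → L at (0,17/3); v=(3,1)
3. t=5/3 → R at (5,22/3); v=(-3,1)
4. t=5/3 → L at (0,9); v=(3,1)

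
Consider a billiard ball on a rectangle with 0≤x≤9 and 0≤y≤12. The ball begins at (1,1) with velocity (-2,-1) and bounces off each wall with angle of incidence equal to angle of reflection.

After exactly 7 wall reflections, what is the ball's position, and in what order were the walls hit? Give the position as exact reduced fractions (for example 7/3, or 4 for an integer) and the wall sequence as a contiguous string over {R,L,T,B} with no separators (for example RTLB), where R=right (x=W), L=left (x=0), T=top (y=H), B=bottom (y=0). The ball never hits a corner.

1. t=1/2 → L at (0,1/2); v=(2,-1)
2. t=1/2 → B at (1,0); v=(2,1)
3. t=4 → R at (9,4); v=(-2,1)
4. t=9/2 → L at (0,17/2); v=(2,1)
5. t=7/2 → T at (7,12); v=(2,-1)
6. t=1 → R at (9,11); v=(-2,-1)
7. t=9/2 → L at (0,13/2); v=(2,-1)

Final position: (0,13/2)
Wall sequence: LBRLTRL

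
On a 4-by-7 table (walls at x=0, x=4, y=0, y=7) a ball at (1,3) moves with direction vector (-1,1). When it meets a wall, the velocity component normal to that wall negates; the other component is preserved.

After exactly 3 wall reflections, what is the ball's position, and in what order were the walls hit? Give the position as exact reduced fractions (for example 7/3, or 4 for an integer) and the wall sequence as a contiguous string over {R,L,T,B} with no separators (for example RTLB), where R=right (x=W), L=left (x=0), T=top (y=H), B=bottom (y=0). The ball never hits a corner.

1. t=1 → L at (0,4); v=(1,1)
2. t=3 → T at (3,7); v=(1,-1)
3. t=1 → R at (4,6); v=(-1,-1)

Final position: (4,6)
Wall sequence: LTR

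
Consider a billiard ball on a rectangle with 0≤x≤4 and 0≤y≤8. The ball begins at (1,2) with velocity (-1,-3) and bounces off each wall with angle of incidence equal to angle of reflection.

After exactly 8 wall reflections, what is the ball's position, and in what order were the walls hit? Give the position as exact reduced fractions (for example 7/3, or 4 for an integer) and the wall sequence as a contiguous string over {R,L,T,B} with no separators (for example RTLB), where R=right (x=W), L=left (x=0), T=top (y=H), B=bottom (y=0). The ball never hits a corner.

Final position: (7/3,0)
Wall sequence: BLTRBTLB

1. t=2/3 → B at (1/3,0); v=(-1,3)
2. t=1/3 → L at (0,1); v=(1,3)
3. t=7/3 → T at (7/3,8); v=(1,-3)
4. t=5/3 → R at (4,3); v=(-1,-3)
5. t=1 → B at (3,0); v=(-1,3)
6. t=8/3 → T at (1/3,8); v=(-1,-3)
7. t=1/3 → L at (0,7); v=(1,-3)
8. t=7/3 → B at (7/3,0); v=(1,3)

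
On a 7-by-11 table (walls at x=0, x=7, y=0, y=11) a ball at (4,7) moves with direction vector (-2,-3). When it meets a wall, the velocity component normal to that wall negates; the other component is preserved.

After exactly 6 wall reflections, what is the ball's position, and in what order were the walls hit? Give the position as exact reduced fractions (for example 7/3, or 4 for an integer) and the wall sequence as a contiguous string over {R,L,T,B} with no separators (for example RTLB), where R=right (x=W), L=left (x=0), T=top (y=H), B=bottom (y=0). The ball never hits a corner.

Final position: (4/3,0)
Wall sequence: LBRTLB

1. t=2 → L at (0,1); v=(2,-3)
2. t=1/3 → B at (2/3,0); v=(2,3)
3. t=19/6 → R at (7,19/2); v=(-2,3)
4. t=1/2 → T at (6,11); v=(-2,-3)
5. t=3 → L at (0,2); v=(2,-3)
6. t=2/3 → B at (4/3,0); v=(2,3)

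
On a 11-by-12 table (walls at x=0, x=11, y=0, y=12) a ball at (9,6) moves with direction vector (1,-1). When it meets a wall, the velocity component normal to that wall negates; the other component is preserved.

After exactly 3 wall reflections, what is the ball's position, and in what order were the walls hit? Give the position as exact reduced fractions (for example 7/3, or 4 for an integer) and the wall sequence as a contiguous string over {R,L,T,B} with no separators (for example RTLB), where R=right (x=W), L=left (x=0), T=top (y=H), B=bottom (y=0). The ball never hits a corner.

1. t=2 → R at (11,4); v=(-1,-1)
2. t=4 → B at (7,0); v=(-1,1)
3. t=7 → L at (0,7); v=(1,1)

Final position: (0,7)
Wall sequence: RBL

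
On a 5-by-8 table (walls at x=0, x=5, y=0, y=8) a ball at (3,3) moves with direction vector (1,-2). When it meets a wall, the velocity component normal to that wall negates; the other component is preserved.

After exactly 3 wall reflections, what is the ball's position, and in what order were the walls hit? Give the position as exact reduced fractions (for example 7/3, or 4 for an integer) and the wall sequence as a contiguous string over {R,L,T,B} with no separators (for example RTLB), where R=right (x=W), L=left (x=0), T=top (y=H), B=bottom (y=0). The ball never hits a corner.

1. t=3/2 → B at (9/2,0); v=(1,2)
2. t=1/2 → R at (5,1); v=(-1,2)
3. t=7/2 → T at (3/2,8); v=(-1,-2)

Final position: (3/2,8)
Wall sequence: BRT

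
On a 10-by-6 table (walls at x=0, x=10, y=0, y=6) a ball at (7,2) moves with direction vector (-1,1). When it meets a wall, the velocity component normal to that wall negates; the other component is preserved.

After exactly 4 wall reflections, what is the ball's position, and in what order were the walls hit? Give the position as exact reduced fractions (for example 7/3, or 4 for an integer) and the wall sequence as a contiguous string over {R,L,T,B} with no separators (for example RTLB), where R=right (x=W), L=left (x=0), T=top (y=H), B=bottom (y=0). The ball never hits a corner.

1. t=4 → T at (3,6); v=(-1,-1)
2. t=3 → L at (0,3); v=(1,-1)
3. t=3 → B at (3,0); v=(1,1)
4. t=6 → T at (9,6); v=(1,-1)

Final position: (9,6)
Wall sequence: TLBT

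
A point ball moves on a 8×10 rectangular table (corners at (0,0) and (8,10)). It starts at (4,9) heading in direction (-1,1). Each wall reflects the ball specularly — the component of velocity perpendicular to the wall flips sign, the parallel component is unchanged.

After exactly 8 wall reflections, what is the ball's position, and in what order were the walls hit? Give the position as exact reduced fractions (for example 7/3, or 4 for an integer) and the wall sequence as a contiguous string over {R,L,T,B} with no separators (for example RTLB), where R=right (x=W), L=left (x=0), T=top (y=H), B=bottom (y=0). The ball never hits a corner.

1. t=1 → T at (3,10); v=(-1,-1)
2. t=3 → L at (0,7); v=(1,-1)
3. t=7 → B at (7,0); v=(1,1)
4. t=1 → R at (8,1); v=(-1,1)
5. t=8 → L at (0,9); v=(1,1)
6. t=1 → T at (1,10); v=(1,-1)
7. t=7 → R at (8,3); v=(-1,-1)
8. t=3 → B at (5,0); v=(-1,1)

Final position: (5,0)
Wall sequence: TLBRLTRB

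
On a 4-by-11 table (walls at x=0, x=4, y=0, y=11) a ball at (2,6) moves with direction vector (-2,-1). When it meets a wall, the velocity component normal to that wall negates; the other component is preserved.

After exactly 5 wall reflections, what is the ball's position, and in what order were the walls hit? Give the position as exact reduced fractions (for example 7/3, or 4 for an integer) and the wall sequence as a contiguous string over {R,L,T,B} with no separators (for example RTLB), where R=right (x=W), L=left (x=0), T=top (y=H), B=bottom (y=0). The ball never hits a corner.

1. t=1 → L at (0,5); v=(2,-1)
2. t=2 → R at (4,3); v=(-2,-1)
3. t=2 → L at (0,1); v=(2,-1)
4. t=1 → B at (2,0); v=(2,1)
5. t=1 → R at (4,1); v=(-2,1)

Final position: (4,1)
Wall sequence: LRLBR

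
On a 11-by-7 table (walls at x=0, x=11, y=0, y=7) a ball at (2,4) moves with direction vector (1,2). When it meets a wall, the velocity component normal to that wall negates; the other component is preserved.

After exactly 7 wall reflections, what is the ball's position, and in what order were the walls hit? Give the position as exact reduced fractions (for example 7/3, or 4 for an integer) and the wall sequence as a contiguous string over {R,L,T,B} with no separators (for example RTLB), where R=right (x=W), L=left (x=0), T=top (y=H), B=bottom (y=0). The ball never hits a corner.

Final position: (1,0)
Wall sequence: TBTRBTB

1. t=3/2 → T at (7/2,7); v=(1,-2)
2. t=7/2 → B at (7,0); v=(1,2)
3. t=7/2 → T at (21/2,7); v=(1,-2)
4. t=1/2 → R at (11,6); v=(-1,-2)
5. t=3 → B at (8,0); v=(-1,2)
6. t=7/2 → T at (9/2,7); v=(-1,-2)
7. t=7/2 → B at (1,0); v=(-1,2)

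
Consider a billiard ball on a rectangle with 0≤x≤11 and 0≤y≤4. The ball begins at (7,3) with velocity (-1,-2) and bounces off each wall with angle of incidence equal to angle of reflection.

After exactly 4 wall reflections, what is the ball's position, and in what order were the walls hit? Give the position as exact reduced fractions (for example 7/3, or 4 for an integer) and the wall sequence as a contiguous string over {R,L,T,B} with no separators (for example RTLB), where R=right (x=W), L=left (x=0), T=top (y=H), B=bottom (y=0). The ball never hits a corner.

1. t=3/2 → B at (11/2,0); v=(-1,2)
2. t=2 → T at (7/2,4); v=(-1,-2)
3. t=2 → B at (3/2,0); v=(-1,2)
4. t=3/2 → L at (0,3); v=(1,2)

Final position: (0,3)
Wall sequence: BTBL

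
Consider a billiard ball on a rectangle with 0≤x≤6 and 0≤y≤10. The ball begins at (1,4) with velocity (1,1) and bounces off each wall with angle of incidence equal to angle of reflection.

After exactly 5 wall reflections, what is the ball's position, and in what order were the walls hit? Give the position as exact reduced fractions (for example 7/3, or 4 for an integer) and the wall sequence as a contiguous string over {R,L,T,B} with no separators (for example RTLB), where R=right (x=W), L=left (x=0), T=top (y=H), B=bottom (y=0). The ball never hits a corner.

Final position: (6,1)
Wall sequence: RTLBR

1. t=5 → R at (6,9); v=(-1,1)
2. t=1 → T at (5,10); v=(-1,-1)
3. t=5 → L at (0,5); v=(1,-1)
4. t=5 → B at (5,0); v=(1,1)
5. t=1 → R at (6,1); v=(-1,1)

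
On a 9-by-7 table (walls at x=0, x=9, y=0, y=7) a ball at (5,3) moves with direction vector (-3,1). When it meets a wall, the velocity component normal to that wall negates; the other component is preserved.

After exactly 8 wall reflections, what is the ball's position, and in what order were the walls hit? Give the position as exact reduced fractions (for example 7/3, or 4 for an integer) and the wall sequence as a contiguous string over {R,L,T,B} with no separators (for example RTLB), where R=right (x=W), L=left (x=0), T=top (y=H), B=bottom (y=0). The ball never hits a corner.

Final position: (9,17/3)
Wall sequence: LTRLRBLR

1. t=5/3 → L at (0,14/3); v=(3,1)
2. t=7/3 → T at (7,7); v=(3,-1)
3. t=2/3 → R at (9,19/3); v=(-3,-1)
4. t=3 → L at (0,10/3); v=(3,-1)
5. t=3 → R at (9,1/3); v=(-3,-1)
6. t=1/3 → B at (8,0); v=(-3,1)
7. t=8/3 → L at (0,8/3); v=(3,1)
8. t=3 → R at (9,17/3); v=(-3,1)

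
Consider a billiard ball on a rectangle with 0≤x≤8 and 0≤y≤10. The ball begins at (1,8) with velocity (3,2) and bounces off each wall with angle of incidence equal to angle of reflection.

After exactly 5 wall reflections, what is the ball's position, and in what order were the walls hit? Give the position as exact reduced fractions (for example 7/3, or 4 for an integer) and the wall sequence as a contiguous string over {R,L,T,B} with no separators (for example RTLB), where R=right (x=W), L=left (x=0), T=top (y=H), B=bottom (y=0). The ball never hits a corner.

Final position: (8,10/3)
Wall sequence: TRLBR

1. t=1 → T at (4,10); v=(3,-2)
2. t=4/3 → R at (8,22/3); v=(-3,-2)
3. t=8/3 → L at (0,2); v=(3,-2)
4. t=1 → B at (3,0); v=(3,2)
5. t=5/3 → R at (8,10/3); v=(-3,2)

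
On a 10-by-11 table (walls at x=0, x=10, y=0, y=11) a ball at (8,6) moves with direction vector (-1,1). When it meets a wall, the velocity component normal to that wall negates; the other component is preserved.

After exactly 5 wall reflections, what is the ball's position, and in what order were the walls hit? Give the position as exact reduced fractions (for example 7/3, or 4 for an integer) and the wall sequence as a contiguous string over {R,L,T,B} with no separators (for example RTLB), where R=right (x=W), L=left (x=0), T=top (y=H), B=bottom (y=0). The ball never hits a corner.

1. t=5 → T at (3,11); v=(-1,-1)
2. t=3 → L at (0,8); v=(1,-1)
3. t=8 → B at (8,0); v=(1,1)
4. t=2 → R at (10,2); v=(-1,1)
5. t=9 → T at (1,11); v=(-1,-1)

Final position: (1,11)
Wall sequence: TLBRT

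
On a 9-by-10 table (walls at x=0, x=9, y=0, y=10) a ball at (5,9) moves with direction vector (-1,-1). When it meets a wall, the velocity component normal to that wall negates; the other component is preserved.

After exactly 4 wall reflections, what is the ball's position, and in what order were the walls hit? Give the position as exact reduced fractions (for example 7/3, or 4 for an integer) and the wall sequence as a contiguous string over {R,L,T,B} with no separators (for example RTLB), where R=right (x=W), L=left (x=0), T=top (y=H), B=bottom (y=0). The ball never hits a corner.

1. t=5 → L at (0,4); v=(1,-1)
2. t=4 → B at (4,0); v=(1,1)
3. t=5 → R at (9,5); v=(-1,1)
4. t=5 → T at (4,10); v=(-1,-1)

Final position: (4,10)
Wall sequence: LBRT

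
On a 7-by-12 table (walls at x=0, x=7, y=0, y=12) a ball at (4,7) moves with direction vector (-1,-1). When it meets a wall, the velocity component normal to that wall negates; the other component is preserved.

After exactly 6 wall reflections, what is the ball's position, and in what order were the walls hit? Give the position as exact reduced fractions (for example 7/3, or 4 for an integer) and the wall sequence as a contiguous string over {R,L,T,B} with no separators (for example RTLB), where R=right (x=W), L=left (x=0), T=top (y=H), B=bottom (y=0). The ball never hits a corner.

Final position: (7,6)
Wall sequence: LBRLTR

1. t=4 → L at (0,3); v=(1,-1)
2. t=3 → B at (3,0); v=(1,1)
3. t=4 → R at (7,4); v=(-1,1)
4. t=7 → L at (0,11); v=(1,1)
5. t=1 → T at (1,12); v=(1,-1)
6. t=6 → R at (7,6); v=(-1,-1)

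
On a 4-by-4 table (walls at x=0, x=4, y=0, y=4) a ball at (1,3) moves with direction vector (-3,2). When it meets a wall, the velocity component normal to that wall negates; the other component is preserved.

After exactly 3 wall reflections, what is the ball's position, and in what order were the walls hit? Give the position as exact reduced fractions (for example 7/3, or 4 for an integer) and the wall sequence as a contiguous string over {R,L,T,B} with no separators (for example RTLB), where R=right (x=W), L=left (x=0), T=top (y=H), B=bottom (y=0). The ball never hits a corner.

Final position: (4,5/3)
Wall sequence: LTR

1. t=1/3 → L at (0,11/3); v=(3,2)
2. t=1/6 → T at (1/2,4); v=(3,-2)
3. t=7/6 → R at (4,5/3); v=(-3,-2)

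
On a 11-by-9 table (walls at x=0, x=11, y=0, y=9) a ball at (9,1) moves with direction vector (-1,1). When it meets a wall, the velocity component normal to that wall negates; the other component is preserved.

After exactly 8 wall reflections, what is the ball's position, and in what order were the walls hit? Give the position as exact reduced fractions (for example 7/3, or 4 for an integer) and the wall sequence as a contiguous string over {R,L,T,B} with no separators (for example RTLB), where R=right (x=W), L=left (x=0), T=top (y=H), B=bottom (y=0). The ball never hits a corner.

Final position: (11,7)
Wall sequence: TLBRTLBR

1. t=8 → T at (1,9); v=(-1,-1)
2. t=1 → L at (0,8); v=(1,-1)
3. t=8 → B at (8,0); v=(1,1)
4. t=3 → R at (11,3); v=(-1,1)
5. t=6 → T at (5,9); v=(-1,-1)
6. t=5 → L at (0,4); v=(1,-1)
7. t=4 → B at (4,0); v=(1,1)
8. t=7 → R at (11,7); v=(-1,1)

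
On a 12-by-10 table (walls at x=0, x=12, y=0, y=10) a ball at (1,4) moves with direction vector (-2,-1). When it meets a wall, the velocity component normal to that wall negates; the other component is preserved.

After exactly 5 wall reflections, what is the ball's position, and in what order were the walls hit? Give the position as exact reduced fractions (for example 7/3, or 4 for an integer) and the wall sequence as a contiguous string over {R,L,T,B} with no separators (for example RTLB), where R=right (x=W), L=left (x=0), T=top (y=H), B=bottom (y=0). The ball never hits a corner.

Final position: (3,10)
Wall sequence: LBRLT

1. t=1/2 → L at (0,7/2); v=(2,-1)
2. t=7/2 → B at (7,0); v=(2,1)
3. t=5/2 → R at (12,5/2); v=(-2,1)
4. t=6 → L at (0,17/2); v=(2,1)
5. t=3/2 → T at (3,10); v=(2,-1)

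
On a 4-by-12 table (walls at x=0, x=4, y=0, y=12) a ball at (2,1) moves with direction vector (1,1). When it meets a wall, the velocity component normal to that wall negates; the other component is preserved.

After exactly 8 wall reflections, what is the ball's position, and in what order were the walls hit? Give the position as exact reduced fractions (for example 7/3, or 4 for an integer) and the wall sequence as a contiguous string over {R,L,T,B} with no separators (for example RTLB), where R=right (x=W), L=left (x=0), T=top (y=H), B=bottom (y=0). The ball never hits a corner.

1. t=2 → R at (4,3); v=(-1,1)
2. t=4 → L at (0,7); v=(1,1)
3. t=4 → R at (4,11); v=(-1,1)
4. t=1 → T at (3,12); v=(-1,-1)
5. t=3 → L at (0,9); v=(1,-1)
6. t=4 → R at (4,5); v=(-1,-1)
7. t=4 → L at (0,1); v=(1,-1)
8. t=1 → B at (1,0); v=(1,1)

Final position: (1,0)
Wall sequence: RLRTLRLB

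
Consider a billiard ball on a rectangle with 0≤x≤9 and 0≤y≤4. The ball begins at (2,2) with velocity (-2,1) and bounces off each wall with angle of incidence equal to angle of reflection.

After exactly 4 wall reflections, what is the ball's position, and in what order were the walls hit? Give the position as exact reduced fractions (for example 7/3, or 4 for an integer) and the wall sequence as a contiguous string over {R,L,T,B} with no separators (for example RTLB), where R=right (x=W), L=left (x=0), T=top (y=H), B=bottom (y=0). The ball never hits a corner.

Final position: (8,0)
Wall sequence: LTRB

1. t=1 → L at (0,3); v=(2,1)
2. t=1 → T at (2,4); v=(2,-1)
3. t=7/2 → R at (9,1/2); v=(-2,-1)
4. t=1/2 → B at (8,0); v=(-2,1)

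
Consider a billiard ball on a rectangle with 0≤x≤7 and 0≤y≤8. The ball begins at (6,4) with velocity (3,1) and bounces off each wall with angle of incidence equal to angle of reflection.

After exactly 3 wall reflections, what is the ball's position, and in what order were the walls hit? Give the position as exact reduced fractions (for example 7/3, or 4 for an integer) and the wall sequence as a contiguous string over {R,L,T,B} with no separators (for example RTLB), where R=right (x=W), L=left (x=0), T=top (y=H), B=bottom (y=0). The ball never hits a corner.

1. t=1/3 → R at (7,13/3); v=(-3,1)
2. t=7/3 → L at (0,20/3); v=(3,1)
3. t=4/3 → T at (4,8); v=(3,-1)

Final position: (4,8)
Wall sequence: RLT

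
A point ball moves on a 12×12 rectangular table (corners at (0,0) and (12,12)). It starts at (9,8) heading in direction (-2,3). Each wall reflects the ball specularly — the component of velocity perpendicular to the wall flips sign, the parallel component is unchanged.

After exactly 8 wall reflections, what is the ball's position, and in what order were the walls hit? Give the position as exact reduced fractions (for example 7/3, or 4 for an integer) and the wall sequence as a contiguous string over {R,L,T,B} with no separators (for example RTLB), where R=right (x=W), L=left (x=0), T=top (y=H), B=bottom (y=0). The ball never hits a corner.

Final position: (5/3,12)
Wall sequence: TLBTRBLT

1. t=4/3 → T at (19/3,12); v=(-2,-3)
2. t=19/6 → L at (0,5/2); v=(2,-3)
3. t=5/6 → B at (5/3,0); v=(2,3)
4. t=4 → T at (29/3,12); v=(2,-3)
5. t=7/6 → R at (12,17/2); v=(-2,-3)
6. t=17/6 → B at (19/3,0); v=(-2,3)
7. t=19/6 → L at (0,19/2); v=(2,3)
8. t=5/6 → T at (5/3,12); v=(2,-3)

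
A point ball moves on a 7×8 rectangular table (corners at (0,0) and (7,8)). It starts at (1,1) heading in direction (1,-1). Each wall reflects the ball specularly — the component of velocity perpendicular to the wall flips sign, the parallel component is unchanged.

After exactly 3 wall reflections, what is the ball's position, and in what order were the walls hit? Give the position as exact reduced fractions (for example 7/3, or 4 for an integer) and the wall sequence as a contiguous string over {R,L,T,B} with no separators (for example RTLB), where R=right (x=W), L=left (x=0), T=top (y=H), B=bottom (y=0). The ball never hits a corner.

Final position: (4,8)
Wall sequence: BRT

1. t=1 → B at (2,0); v=(1,1)
2. t=5 → R at (7,5); v=(-1,1)
3. t=3 → T at (4,8); v=(-1,-1)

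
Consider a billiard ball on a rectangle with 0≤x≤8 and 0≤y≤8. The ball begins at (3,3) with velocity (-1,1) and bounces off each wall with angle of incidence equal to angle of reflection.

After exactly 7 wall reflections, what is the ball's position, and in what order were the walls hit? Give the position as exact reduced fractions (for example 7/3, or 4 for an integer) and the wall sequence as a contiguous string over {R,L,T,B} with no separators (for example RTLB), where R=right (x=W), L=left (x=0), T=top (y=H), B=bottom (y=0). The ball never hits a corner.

1. t=3 → L at (0,6); v=(1,1)
2. t=2 → T at (2,8); v=(1,-1)
3. t=6 → R at (8,2); v=(-1,-1)
4. t=2 → B at (6,0); v=(-1,1)
5. t=6 → L at (0,6); v=(1,1)
6. t=2 → T at (2,8); v=(1,-1)
7. t=6 → R at (8,2); v=(-1,-1)

Final position: (8,2)
Wall sequence: LTRBLTR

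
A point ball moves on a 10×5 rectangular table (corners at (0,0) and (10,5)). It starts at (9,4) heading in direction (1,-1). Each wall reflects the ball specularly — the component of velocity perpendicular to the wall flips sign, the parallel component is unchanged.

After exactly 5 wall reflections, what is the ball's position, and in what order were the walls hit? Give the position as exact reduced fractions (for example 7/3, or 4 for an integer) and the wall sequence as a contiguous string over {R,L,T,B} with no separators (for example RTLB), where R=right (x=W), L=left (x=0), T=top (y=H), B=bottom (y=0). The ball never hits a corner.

1. t=1 → R at (10,3); v=(-1,-1)
2. t=3 → B at (7,0); v=(-1,1)
3. t=5 → T at (2,5); v=(-1,-1)
4. t=2 → L at (0,3); v=(1,-1)
5. t=3 → B at (3,0); v=(1,1)

Final position: (3,0)
Wall sequence: RBTLB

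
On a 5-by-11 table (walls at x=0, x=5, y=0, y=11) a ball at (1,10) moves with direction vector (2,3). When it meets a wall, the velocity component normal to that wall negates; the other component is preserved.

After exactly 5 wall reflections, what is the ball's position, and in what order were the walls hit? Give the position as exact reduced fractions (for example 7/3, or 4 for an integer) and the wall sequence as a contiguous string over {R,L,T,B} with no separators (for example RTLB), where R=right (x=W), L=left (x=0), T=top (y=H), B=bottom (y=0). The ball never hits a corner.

Final position: (5,9)
Wall sequence: TRBLR

1. t=1/3 → T at (5/3,11); v=(2,-3)
2. t=5/3 → R at (5,6); v=(-2,-3)
3. t=2 → B at (1,0); v=(-2,3)
4. t=1/2 → L at (0,3/2); v=(2,3)
5. t=5/2 → R at (5,9); v=(-2,3)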